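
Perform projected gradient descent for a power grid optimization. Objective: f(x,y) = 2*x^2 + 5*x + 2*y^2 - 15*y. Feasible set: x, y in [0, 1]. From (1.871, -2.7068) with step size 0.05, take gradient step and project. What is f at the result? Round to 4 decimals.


Step 1: Compute gradient at (1.871, -2.7068).
grad_x = 2*2*1.871 + 5 = 12.484
grad_y = 2*2*-2.7068 - 15 = -25.8272
Step 2: Gradient step.
x_raw = 1.871 - 0.05*12.484 = 1.2468
y_raw = -2.7068 - 0.05*-25.8272 = -1.4154
Step 3: Project onto [0, 1].
x_proj = clip(1.2468) = 1.0
y_proj = clip(-1.4154) = 0.0
Step 4: Evaluate f.
f(1.0, 0.0) = 7.0


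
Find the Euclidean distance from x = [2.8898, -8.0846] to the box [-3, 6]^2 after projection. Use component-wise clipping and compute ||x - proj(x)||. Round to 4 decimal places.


Project each component onto [-3, 6].
clip(2.8898) = 2.8898, clip(-8.0846) = -3.0
Projection = [2.8898, -3.0]
Squared diffs: [0.0, 25.8532]
Distance = sqrt(25.8532) = 5.0846


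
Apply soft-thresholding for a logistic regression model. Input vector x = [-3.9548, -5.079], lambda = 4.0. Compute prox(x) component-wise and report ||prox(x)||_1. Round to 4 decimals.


Soft-thresholding with lambda = 4.0:
prox(-3.9548) = sign(-3.9548)*max(|-3.9548| - 4.0, 0) = 0.0
prox(-5.079) = sign(-5.079)*max(|-5.079| - 4.0, 0) = -1.079
prox(x) = [0.0, -1.079]
||prox(x)||_1 = 0.0 + 1.079 = 1.079


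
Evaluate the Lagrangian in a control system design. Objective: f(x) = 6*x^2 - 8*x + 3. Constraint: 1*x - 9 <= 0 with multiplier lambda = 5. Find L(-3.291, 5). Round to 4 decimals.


Step 1: Evaluate f(x).
f(-3.291) = 6*(-3.291)^2 - 8*(-3.291) + 3 = 94.3121
Step 2: Evaluate g(x).
g(-3.291) = 1*-3.291 - 9 = -12.291
Step 3: Compute Lagrangian.
L = 94.3121 + 5*-12.291 = 32.8571


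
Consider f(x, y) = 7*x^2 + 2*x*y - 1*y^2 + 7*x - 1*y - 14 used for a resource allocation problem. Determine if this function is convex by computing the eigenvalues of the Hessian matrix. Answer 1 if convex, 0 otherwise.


The Hessian of f(x,y) = 7*x^2 + 2*x*y - 1*y^2 + 7*x - 1*y - 14 is:
H = [[14, 2], [2, -2]]
Trace = 14 - 2 = 12
Determinant = 14*-2 - (2)^2 = -32
Discriminant = (12)^2 - 4*-32 = 272.0
Eigenvalues: lambda_1 = -2.2462, lambda_2 = 14.2462
The function is not convex.

0


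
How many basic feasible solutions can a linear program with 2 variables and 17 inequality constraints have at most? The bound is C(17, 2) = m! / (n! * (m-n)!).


Each vertex corresponds to some choice of n active constraints out of m, so the number of vertices is at most C(m, n) = m! / (n!(m-n)!).
m = 17, n = 2
Numerator: 17 * 16
Denominator: 2! = 2
C(17, 2) = 136


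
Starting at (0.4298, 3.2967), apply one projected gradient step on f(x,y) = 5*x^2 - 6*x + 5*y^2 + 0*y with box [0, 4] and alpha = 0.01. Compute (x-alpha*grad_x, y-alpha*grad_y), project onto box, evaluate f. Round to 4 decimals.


Step 1: Compute gradient at (0.4298, 3.2967).
grad_x = 2*5*0.4298 - 6 = -1.702
grad_y = 2*5*3.2967 + 0 = 32.967
Step 2: Gradient step.
x_raw = 0.4298 - 0.01*-1.702 = 0.4468
y_raw = 3.2967 - 0.01*32.967 = 2.967
Step 3: Project onto [0, 4].
x_proj = clip(0.4468) = 0.4468
y_proj = clip(2.967) = 2.967
Step 4: Evaluate f.
f(0.4468, 2.967) = 42.3337


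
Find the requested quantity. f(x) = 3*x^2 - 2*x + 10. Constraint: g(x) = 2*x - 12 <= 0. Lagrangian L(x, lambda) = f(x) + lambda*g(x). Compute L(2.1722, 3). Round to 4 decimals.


Step 1: Evaluate f(x).
f(2.1722) = 3*2.1722^2 - 2*2.1722 + 10 = 19.811
Step 2: Evaluate g(x).
g(2.1722) = 2*2.1722 - 12 = -7.6556
Step 3: Compute Lagrangian.
L = 19.811 + 3*-7.6556 = -3.1558


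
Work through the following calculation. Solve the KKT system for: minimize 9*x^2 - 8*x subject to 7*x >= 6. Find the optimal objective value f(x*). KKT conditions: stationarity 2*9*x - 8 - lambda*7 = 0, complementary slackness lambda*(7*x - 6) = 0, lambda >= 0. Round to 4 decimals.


Step 1: Try lambda = 0 (constraint inactive).
x_unc = 8/(2*9) = 0.4444
Check: 7*0.4444 = 3.1108 < 6 -- violated!
Step 2: Constraint must be active: 7*x = 6
x* = 6/7 = 0.8571 (rounded; the exact value 6/7 is used below)
lambda = (2*9*(6/7) - 8)/7 = 1.0612
Step 3: Compute optimal value.
f(x*) = 9*(6/7)^2 - 8*(6/7) = -0.2449


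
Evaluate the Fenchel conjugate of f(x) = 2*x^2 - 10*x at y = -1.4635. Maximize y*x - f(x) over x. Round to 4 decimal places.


f*(y) = sup_x {y*x - a*x^2 - b*x} = sup_x {(y-b)*x - a*x^2}
FOC: (y - b) - 2a*x = 0 => x* = (y - b)/(2a)
x* = (-1.4635 + 10)/(2*2) = 2.1341
f*(-1.4635) = (y-b)^2/(4a) = (-1.4635 + 10)^2/(4*2)
= 72.8718/8 = 9.109


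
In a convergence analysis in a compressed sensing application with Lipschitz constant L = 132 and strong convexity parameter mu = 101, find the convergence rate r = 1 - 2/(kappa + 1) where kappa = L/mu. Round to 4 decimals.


Step 1: Compute the condition number.
kappa = L/mu = 132/101 = 1.3069
Step 2: Compute the convergence rate.
r = 1 - 2/(kappa + 1) = 1 - 2*mu/(L + mu) = (L - mu)/(L + mu) = 31/233 = 0.133


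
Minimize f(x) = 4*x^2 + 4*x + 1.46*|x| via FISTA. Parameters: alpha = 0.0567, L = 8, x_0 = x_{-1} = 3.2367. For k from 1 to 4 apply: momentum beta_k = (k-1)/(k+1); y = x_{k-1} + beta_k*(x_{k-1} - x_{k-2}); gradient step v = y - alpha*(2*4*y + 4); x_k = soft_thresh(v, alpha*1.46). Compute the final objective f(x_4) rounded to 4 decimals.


FISTA on f(x) = 4*x^2 + 4*x + 1.46*|x|
L = 8, alpha = 0.0567
Iteration 1: beta = 0.0, y = 3.2367 + 0.0*(3.2367 - 3.2367) = 3.2367
  grad(y) = 29.8936, v = y - alpha*grad = 1.5417
  prox(v) = soft_thresh(1.5417, 0.0828) = 1.459
Iteration 2: beta = 0.3333, y = 1.459 + 0.3333*(1.459 - 3.2367) = 0.8664
  grad(y) = 10.9309, v = y - alpha*grad = 0.2466
  prox(v) = soft_thresh(0.2466, 0.0828) = 0.1638
Iteration 3: beta = 0.5, y = 0.1638 + 0.5*(0.1638 - 1.459) = -0.4838
  grad(y) = 0.1298, v = y - alpha*grad = -0.4911
  prox(v) = soft_thresh(-0.4911, 0.0828) = -0.4084
Iteration 4: beta = 0.6, y = -0.4084 + 0.6*(-0.4084 - 0.1638) = -0.7516
  grad(y) = -2.0131, v = y - alpha*grad = -0.6375
  prox(v) = soft_thresh(-0.6375, 0.0828) = -0.5547
f(x_4) = 4*(-0.5547)^2 + 4*(-0.5547) + 1.46*|-0.5547| = -0.1781


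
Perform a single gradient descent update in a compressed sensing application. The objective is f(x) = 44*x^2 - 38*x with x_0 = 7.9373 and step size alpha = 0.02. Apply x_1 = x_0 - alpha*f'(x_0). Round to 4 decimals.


We compute the gradient at x_0 and apply the update.
f'(x) = 88*x - 38
f'(7.9373) = 88*7.9373 - 38 = 660.4824
x_1 = 7.9373 - 0.02*660.4824 = -5.2723


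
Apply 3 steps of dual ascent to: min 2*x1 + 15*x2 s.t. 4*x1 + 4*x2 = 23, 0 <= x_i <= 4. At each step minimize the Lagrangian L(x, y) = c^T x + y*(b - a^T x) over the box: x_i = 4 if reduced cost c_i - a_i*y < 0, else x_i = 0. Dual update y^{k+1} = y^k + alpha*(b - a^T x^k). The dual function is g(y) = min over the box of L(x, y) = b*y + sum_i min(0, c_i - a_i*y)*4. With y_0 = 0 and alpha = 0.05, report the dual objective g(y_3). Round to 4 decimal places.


Dual ascent for LP: min 2*x1 + 15*x2, 4*x1 + 4*x2 = 23, 0 <= x_i <= 4
Step 1: y^k = 0.0, reduced costs: (2.0, 15.0)
  x^k = (0.0, 0.0), subgradient = b - a^T x = 23.0
  y^{k+1} = 0.0 + 0.05*23.0 = 1.15
Step 2: y^k = 1.15, reduced costs: (-2.6, 10.4)
  x^k = (4.0, 0.0), subgradient = b - a^T x = 7.0
  y^{k+1} = 1.15 + 0.05*7.0 = 1.5
Step 3: y^k = 1.5, reduced costs: (-4.0, 9.0)
  x^k = (4.0, 0.0), subgradient = b - a^T x = 7.0
  y^{k+1} = 1.5 + 0.05*7.0 = 1.85
Dual objective at y_3 = 1.85: reduced costs (-5.4, 7.6), box minimizer x = (4.0, 0.0)
g(y_3) = b*y + (c1 - a1*y)*x1 + (c2 - a2*y)*x2 = 23*1.85 + (-5.4)*4.0 + 7.6*0.0 = 42.55 - 21.6 + 0.0 = 20.95


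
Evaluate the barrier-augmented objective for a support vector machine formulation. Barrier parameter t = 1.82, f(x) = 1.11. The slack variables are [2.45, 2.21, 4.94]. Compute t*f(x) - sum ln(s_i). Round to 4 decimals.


Step 1: Compute log-barrier.
ln values: [0.8961, 0.793, 1.5974]
phi = -(0.8961 + 0.793 + 1.5974) = -3.2864
Step 2: Compute augmented objective.
t*f(x) = 1.82*1.11 = 2.0202
Total = 2.0202 - 3.2864 = -1.2662


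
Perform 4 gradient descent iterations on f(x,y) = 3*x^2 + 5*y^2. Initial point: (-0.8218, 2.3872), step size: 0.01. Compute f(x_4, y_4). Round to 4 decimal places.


Gradient descent on f(x,y) = 3*x^2 + 5*y^2.
Starting point: (-0.8218, 2.3872), alpha = 0.01
Step 1: grad_x = 2*3*-0.8218 = -4.9308, grad_y = 2*5*2.3872 = 23.872
  x_1 = -0.8218 - 0.01*-4.9308 = -0.7725
  y_1 = 2.3872 - 0.01*23.872 = 2.1485
Step 2: grad_x = 2*3*-0.7725 = -4.635, grad_y = 2*5*2.1485 = 21.4848
  x_2 = -0.7725 - 0.01*-4.635 = -0.7261
  y_2 = 2.1485 - 0.01*21.4848 = 1.9336
Step 3: grad_x = 2*3*-0.7261 = -4.3569, grad_y = 2*5*1.9336 = 19.3363
  x_3 = -0.7261 - 0.01*-4.3569 = -0.6826
  y_3 = 1.9336 - 0.01*19.3363 = 1.7403
Step 4: grad_x = 2*3*-0.6826 = -4.0954, grad_y = 2*5*1.7403 = 17.4027
  x_4 = -0.6826 - 0.01*-4.0954 = -0.6416
  y_4 = 1.7403 - 0.01*17.4027 = 1.5662
f(-0.6416, 1.5662) = 3*(-0.6416)^2 + 5*1.5662^2 = 13.5006


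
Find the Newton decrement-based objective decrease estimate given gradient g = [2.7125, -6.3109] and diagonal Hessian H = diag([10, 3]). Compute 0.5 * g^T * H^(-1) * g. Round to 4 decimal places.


Step 1: H is diagonal, so H^(-1) * g = [0.2713, -2.1036].
Step 2: g^T H^(-1) g = sum_i g_i^2 / H_ii
  = (2.7125)^2/10 + (-6.3109)^2/3
  = 0.7358 + 13.2758 = 14.0116
Step 3: Objective decrease = 0.5 * g^T H^(-1) g = 7.0058


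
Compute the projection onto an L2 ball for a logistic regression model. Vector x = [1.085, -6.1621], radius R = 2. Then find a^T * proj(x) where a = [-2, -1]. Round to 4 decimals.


Step 1: Compute ||x|| (intermediates to 6 decimals).
||x|| = sqrt(1.085^2 + (-6.1621)^2) = 6.256892
Step 2: Project.
Since ||x|| > R, scale = R/||x|| = 2/6.256892 = 0.319648, proj(x) = scale * x
proj(x) = [0.346818, -1.969703]
Step 3: Dot product.
a^T * proj(x) = -2*0.346818 - 1*(-1.969703) = 1.2761


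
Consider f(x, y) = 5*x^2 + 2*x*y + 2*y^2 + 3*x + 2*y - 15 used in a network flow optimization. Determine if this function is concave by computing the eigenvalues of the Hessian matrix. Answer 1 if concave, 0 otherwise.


The Hessian of f(x,y) = 5*x^2 + 2*x*y + 2*y^2 + 3*x + 2*y - 15 is:
H = [[10, 2], [2, 4]]
Trace = 10 + 4 = 14
Determinant = 10*4 - (2)^2 = 36
Discriminant = (14)^2 - 4*36 = 52.0
Eigenvalues: lambda_1 = 3.3944, lambda_2 = 10.6056
The function is not concave.

0


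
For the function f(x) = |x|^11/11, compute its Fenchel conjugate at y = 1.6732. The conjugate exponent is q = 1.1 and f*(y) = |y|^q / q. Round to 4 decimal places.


The conjugate exponent q satisfies 1/p + 1/q = 1.
p = 11, so q = 11/(11 - 1) = 1.1
|y|^q = 1.6732^1.1 = 1.7616
f*(1.6732) = 1.7616 / 1.1 = 1.6014


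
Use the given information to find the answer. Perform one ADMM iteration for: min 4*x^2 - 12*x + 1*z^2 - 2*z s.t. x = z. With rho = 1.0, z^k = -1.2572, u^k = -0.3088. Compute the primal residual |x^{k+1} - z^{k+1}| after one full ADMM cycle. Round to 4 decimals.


ADMM iteration with rho = 1.0, z^k = -1.2572, u^k = -0.3088
Step 1: x-update.
Minimize 4*x^2 - 12*x + (1.0/2)*(x + 1.2572 - 0.3088)^2
FOC: (2*4 + 1.0)*x = 12 + 1.0*(-1.2572 + 0.3088)
x^{k+1} = 1.228
Step 2: z-update.
Minimize 1*z^2 - 2*z + (1.0/2)*(1.228 - z - 0.3088)^2
FOC: (2*1 + 1.0)*z = 2 + 1.0*(1.228 - 0.3088)
z^{k+1} = 0.9731
Step 3: u-update.
u^{k+1} = -0.3088 + 1.228 - 0.9731 = -0.0539
Step 4: Primal residual = |1.228 - 0.9731| = 0.2549


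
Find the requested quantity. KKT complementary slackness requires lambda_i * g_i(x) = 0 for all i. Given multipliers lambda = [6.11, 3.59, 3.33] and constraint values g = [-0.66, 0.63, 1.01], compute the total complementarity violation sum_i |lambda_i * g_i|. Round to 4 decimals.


KKT complementary slackness check:
lambda_1 * g_1 = 6.11 * -0.66 = -4.0326
lambda_2 * g_2 = 3.59 * 0.63 = 2.2617
lambda_3 * g_3 = 3.33 * 1.01 = 3.3633
Total violation = 4.0326 + 2.2617 + 3.3633 = 9.6576


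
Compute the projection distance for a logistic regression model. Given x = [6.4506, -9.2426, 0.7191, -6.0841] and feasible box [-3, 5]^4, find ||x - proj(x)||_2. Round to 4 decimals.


Project each component onto [-3, 5].
clip(6.4506) = 5.0, clip(-9.2426) = -3.0, clip(0.7191) = 0.7191, clip(-6.0841) = -3.0
Projection = [5.0, -3.0, 0.7191, -3.0]
Squared diffs: [2.1042, 38.9701, 0.0, 9.5117]
Distance = sqrt(50.586) = 7.1124


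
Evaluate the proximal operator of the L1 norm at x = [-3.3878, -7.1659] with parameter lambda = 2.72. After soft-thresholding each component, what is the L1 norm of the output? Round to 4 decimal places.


Soft-thresholding with lambda = 2.72:
prox(-3.3878) = sign(-3.3878)*max(|-3.3878| - 2.72, 0) = -0.6678
prox(-7.1659) = sign(-7.1659)*max(|-7.1659| - 2.72, 0) = -4.4459
prox(x) = [-0.6678, -4.4459]
||prox(x)||_1 = 0.6678 + 4.4459 = 5.1137


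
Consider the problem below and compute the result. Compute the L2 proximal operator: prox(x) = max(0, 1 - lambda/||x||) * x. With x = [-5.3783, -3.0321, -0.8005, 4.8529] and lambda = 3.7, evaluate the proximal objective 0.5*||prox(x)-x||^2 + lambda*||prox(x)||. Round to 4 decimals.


Step 1: Compute ||x||.
||x|| = 7.8937
Step 2: Compute scaling factor.
scale = max(0, 1 - 3.7/7.8937) = 0.5313
Step 3: prox(x) = [-2.8574, -1.6109, -0.4253, 2.5782]
||prox(x)|| = 4.1937
Step 4: Proximal objective.
0.5*||prox-x||^2 = 6.845
lambda*||prox|| = 15.5167
Total = 22.3618


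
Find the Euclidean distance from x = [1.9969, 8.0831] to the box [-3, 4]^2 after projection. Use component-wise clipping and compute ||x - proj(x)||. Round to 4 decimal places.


Project each component onto [-3, 4].
clip(1.9969) = 1.9969, clip(8.0831) = 4.0
Projection = [1.9969, 4.0]
Squared diffs: [0.0, 16.6717]
Distance = sqrt(16.6717) = 4.0831


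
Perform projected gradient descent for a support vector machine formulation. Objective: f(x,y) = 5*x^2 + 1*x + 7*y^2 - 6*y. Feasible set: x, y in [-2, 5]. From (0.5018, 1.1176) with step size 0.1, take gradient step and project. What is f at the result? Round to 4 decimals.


Step 1: Compute gradient at (0.5018, 1.1176).
grad_x = 2*5*0.5018 + 1 = 6.018
grad_y = 2*7*1.1176 - 6 = 9.6464
Step 2: Gradient step.
x_raw = 0.5018 - 0.1*6.018 = -0.1
y_raw = 1.1176 - 0.1*9.6464 = 0.153
Step 3: Project onto [-2, 5].
x_proj = clip(-0.1) = -0.1
y_proj = clip(0.153) = 0.153
Step 4: Evaluate f.
f(-0.1, 0.153) = -0.804


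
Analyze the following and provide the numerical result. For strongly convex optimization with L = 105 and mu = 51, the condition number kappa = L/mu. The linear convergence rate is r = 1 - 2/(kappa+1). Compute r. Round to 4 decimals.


Step 1: Compute the condition number.
kappa = L/mu = 105/51 = 2.0588
Step 2: Compute the convergence rate.
r = 1 - 2/(kappa + 1) = 1 - 2*mu/(L + mu) = (L - mu)/(L + mu) = 54/156 = 0.3462


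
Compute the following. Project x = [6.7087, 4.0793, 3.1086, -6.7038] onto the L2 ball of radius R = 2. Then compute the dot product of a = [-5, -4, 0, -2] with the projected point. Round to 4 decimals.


Step 1: Compute ||x|| (intermediates to 6 decimals).
||x|| = sqrt(6.7087^2 + 4.0793^2 + 3.1086^2 + (-6.7038)^2) = 10.782007
Step 2: Project.
Since ||x|| > R, scale = R/||x|| = 2/10.782007 = 0.185494, proj(x) = scale * x
proj(x) = [1.244424, 0.756686, 0.576627, -1.243515]
Step 3: Dot product.
a^T * proj(x) = -5*1.244424 - 4*0.756686 + 0*0.576627 - 2*(-1.243515) = -6.7618


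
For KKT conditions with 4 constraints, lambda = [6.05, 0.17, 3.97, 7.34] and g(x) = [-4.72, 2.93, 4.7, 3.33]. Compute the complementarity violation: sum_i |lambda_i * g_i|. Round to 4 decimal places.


KKT complementary slackness check:
lambda_1 * g_1 = 6.05 * -4.72 = -28.556
lambda_2 * g_2 = 0.17 * 2.93 = 0.4981
lambda_3 * g_3 = 3.97 * 4.7 = 18.659
lambda_4 * g_4 = 7.34 * 3.33 = 24.4422
Total violation = 28.556 + 0.4981 + 18.659 + 24.4422 = 72.1553


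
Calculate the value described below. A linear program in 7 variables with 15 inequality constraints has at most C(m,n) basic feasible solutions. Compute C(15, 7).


Each vertex corresponds to some choice of n active constraints out of m, so the number of vertices is at most C(m, n) = m! / (n!(m-n)!).
m = 15, n = 7
Numerator: 15 * 14 * 13 * 12 * 11 * 10 * 9
Denominator: 7! = 5040
C(15, 7) = 6435


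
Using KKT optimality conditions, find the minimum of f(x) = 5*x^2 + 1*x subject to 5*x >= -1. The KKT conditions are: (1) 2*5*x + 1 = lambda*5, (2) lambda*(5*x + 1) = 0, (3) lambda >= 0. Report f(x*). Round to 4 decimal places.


Step 1: Try lambda = 0 (constraint inactive).
Stationarity: 2*5*x + 1 = 0
x* = -1/(2*5) = -0.1
Check constraint: 5*-0.1 = -0.5 >= -1 -- satisfied.
Step 2: Compute optimal value.
f(x*) = 5*(-0.1)^2 + 1*(-0.1) = -0.05


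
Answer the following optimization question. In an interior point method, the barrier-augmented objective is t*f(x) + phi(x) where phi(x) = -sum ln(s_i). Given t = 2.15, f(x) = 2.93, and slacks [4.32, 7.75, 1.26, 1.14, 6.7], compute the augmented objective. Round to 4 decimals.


Step 1: Compute log-barrier.
ln values: [1.4633, 2.0477, 0.2311, 0.131, 1.9021]
phi = -(1.4633 + 2.0477 + 0.2311 + 0.131 + 1.9021) = -5.7752
Step 2: Compute augmented objective.
t*f(x) = 2.15*2.93 = 6.2995
Total = 6.2995 - 5.7752 = 0.5243


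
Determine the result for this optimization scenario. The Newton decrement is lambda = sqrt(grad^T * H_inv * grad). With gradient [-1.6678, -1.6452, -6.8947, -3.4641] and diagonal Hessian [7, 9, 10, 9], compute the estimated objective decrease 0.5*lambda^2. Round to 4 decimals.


Step 1: H is diagonal, so H^(-1) * g = [-0.2383, -0.1828, -0.6895, -0.3849].
Step 2: g^T H^(-1) g = sum_i g_i^2 / H_ii
  = (-1.6678)^2/7 + (-1.6452)^2/9 + (-6.8947)^2/10 + (-3.4641)^2/9
  = 0.3974 + 0.3007 + 4.7537 + 1.3333 = 6.7851
Step 3: Objective decrease = 0.5 * g^T H^(-1) g = 3.3926


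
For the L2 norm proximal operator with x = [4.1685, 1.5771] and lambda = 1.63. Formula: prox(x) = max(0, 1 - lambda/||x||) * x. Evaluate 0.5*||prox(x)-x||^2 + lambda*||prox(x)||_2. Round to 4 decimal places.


Step 1: Compute ||x||.
||x|| = 4.4569
Step 2: Compute scaling factor.
scale = max(0, 1 - 1.63/4.4569) = 0.6343
Step 3: prox(x) = [2.644, 1.0003]
||prox(x)|| = 2.8269
Step 4: Proximal objective.
0.5*||prox-x||^2 = 1.3285
lambda*||prox|| = 4.6078
Total = 5.9362


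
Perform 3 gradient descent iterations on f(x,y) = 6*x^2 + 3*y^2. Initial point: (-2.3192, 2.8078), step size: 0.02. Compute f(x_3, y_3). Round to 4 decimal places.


Gradient descent on f(x,y) = 6*x^2 + 3*y^2.
Starting point: (-2.3192, 2.8078), alpha = 0.02
Step 1: grad_x = 2*6*-2.3192 = -27.8304, grad_y = 2*3*2.8078 = 16.8468
  x_1 = -2.3192 - 0.02*-27.8304 = -1.7626
  y_1 = 2.8078 - 0.02*16.8468 = 2.4709
Step 2: grad_x = 2*6*-1.7626 = -21.1511, grad_y = 2*3*2.4709 = 14.8252
  x_2 = -1.7626 - 0.02*-21.1511 = -1.3396
  y_2 = 2.4709 - 0.02*14.8252 = 2.1744
Step 3: grad_x = 2*6*-1.3396 = -16.0748, grad_y = 2*3*2.1744 = 13.0462
  x_3 = -1.3396 - 0.02*-16.0748 = -1.0181
  y_3 = 2.1744 - 0.02*13.0462 = 1.9134
f(-1.0181, 1.9134) = 6*(-1.0181)^2 + 3*1.9134^2 = 17.2026


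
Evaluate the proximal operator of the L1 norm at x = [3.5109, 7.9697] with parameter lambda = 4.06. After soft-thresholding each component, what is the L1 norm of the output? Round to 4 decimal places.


Soft-thresholding with lambda = 4.06:
prox(3.5109) = sign(3.5109)*max(|3.5109| - 4.06, 0) = 0.0
prox(7.9697) = sign(7.9697)*max(|7.9697| - 4.06, 0) = 3.9097
prox(x) = [0.0, 3.9097]
||prox(x)||_1 = 0.0 + 3.9097 = 3.9097


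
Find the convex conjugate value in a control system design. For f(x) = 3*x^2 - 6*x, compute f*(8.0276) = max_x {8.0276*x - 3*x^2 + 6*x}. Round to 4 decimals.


f*(y) = sup_x {y*x - a*x^2 - b*x} = sup_x {(y-b)*x - a*x^2}
FOC: (y - b) - 2a*x = 0 => x* = (y - b)/(2a)
x* = (8.0276 + 6)/(2*3) = 2.3379
f*(8.0276) = (y-b)^2/(4a) = (8.0276 + 6)^2/(4*3)
= 196.7736/12 = 16.3978


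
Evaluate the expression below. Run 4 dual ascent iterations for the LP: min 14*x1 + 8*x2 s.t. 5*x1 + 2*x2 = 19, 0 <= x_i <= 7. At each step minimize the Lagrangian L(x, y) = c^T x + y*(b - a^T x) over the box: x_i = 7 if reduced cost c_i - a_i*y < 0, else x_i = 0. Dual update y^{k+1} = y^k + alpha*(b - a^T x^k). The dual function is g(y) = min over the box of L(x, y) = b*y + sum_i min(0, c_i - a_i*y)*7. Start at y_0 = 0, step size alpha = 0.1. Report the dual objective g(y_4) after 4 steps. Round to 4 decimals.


Dual ascent for LP: min 14*x1 + 8*x2, 5*x1 + 2*x2 = 19, 0 <= x_i <= 7
Step 1: y^k = 0.0, reduced costs: (14.0, 8.0)
  x^k = (0.0, 0.0), subgradient = b - a^T x = 19.0
  y^{k+1} = 0.0 + 0.1*19.0 = 1.9
Step 2: y^k = 1.9, reduced costs: (4.5, 4.2)
  x^k = (0.0, 0.0), subgradient = b - a^T x = 19.0
  y^{k+1} = 1.9 + 0.1*19.0 = 3.8
Step 3: y^k = 3.8, reduced costs: (-5.0, 0.4)
  x^k = (7.0, 0.0), subgradient = b - a^T x = -16.0
  y^{k+1} = 3.8 + 0.1*-16.0 = 2.2
Step 4: y^k = 2.2, reduced costs: (3.0, 3.6)
  x^k = (0.0, 0.0), subgradient = b - a^T x = 19.0
  y^{k+1} = 2.2 + 0.1*19.0 = 4.1
Dual objective at y_4 = 4.1: reduced costs (-6.5, -0.2), box minimizer x = (7.0, 7.0)
g(y_4) = b*y + (c1 - a1*y)*x1 + (c2 - a2*y)*x2 = 19*4.1 + (-6.5)*7.0 + (-0.2)*7.0 = 77.9 - 45.5 - 1.4 = 31.0


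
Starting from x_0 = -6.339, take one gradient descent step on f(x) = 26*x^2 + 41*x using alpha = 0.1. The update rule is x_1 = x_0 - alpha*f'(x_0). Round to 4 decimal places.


We compute the gradient at x_0 and apply the update.
f'(x) = 52*x + 41
f'(-6.339) = 52*-6.339 + 41 = -288.628
x_1 = -6.339 - 0.1*-288.628 = 22.5238


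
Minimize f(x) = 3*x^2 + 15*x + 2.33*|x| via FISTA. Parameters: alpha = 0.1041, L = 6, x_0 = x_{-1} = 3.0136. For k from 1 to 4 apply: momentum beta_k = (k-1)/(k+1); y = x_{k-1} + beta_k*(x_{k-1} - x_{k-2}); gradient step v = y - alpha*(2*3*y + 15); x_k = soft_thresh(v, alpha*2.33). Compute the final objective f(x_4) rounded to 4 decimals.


FISTA on f(x) = 3*x^2 + 15*x + 2.33*|x|
L = 6, alpha = 0.1041
Iteration 1: beta = 0.0, y = 3.0136 + 0.0*(3.0136 - 3.0136) = 3.0136
  grad(y) = 33.0816, v = y - alpha*grad = -0.4302
  prox(v) = soft_thresh(-0.4302, 0.2426) = -0.1876
Iteration 2: beta = 0.3333, y = -0.1876 + 0.3333*(-0.1876 - 3.0136) = -1.2547
  grad(y) = 7.4717, v = y - alpha*grad = -2.0325
  prox(v) = soft_thresh(-2.0325, 0.2426) = -1.79
Iteration 3: beta = 0.5, y = -1.79 + 0.5*(-1.79 + 0.1876) = -2.5911
  grad(y) = -0.5468, v = y - alpha*grad = -2.5342
  prox(v) = soft_thresh(-2.5342, 0.2426) = -2.2917
Iteration 4: beta = 0.6, y = -2.2917 + 0.6*(-2.2917 + 1.79) = -2.5927
  grad(y) = -0.556, v = y - alpha*grad = -2.5348
  prox(v) = soft_thresh(-2.5348, 0.2426) = -2.2922
f(x_4) = 3*(-2.2922)^2 + 15*(-2.2922) + 2.33*|-2.2922| = -13.2796


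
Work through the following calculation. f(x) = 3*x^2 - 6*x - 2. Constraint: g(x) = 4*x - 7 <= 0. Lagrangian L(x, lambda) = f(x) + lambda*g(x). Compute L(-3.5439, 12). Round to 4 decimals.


Step 1: Evaluate f(x).
f(-3.5439) = 3*(-3.5439)^2 - 6*(-3.5439) - 2 = 56.9411
Step 2: Evaluate g(x).
g(-3.5439) = 4*-3.5439 - 7 = -21.1756
Step 3: Compute Lagrangian.
L = 56.9411 + 12*-21.1756 = -197.1661


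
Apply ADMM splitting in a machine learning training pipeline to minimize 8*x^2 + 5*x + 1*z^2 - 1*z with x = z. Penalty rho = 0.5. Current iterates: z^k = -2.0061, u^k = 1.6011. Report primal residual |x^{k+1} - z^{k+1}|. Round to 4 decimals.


ADMM iteration with rho = 0.5, z^k = -2.0061, u^k = 1.6011
Step 1: x-update.
Minimize 8*x^2 + 5*x + (0.5/2)*(x + 2.0061 + 1.6011)^2
FOC: (2*8 + 0.5)*x = -5 + 0.5*(-2.0061 - 1.6011)
x^{k+1} = -0.4123
Step 2: z-update.
Minimize 1*z^2 - 1*z + (0.5/2)*(-0.4123 - z + 1.6011)^2
FOC: (2*1 + 0.5)*z = 1 + 0.5*(-0.4123 + 1.6011)
z^{k+1} = 0.6378
Step 3: u-update.
u^{k+1} = 1.6011 - 0.4123 - 0.6378 = 0.551
Step 4: Primal residual = |-0.4123 - 0.6378| = 1.0501


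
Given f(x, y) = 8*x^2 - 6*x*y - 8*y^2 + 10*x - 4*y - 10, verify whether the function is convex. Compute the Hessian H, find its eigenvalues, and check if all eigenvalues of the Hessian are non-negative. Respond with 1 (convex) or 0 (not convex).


The Hessian of f(x,y) = 8*x^2 - 6*x*y - 8*y^2 + 10*x - 4*y - 10 is:
H = [[16, -6], [-6, -16]]
Trace = 16 - 16 = 0
Determinant = 16*-16 - (-6)^2 = -292
Discriminant = (0)^2 - 4*-292 = 1168.0
Eigenvalues: lambda_1 = -17.088, lambda_2 = 17.088
The function is not convex.

0


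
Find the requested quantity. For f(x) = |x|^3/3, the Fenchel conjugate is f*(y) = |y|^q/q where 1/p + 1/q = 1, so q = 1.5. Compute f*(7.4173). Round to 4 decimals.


The conjugate exponent q satisfies 1/p + 1/q = 1.
p = 3, so q = 3/(3 - 1) = 1.5
|y|^q = 7.4173^1.5 = 20.2008
f*(7.4173) = 20.2008 / 1.5 = 13.4672


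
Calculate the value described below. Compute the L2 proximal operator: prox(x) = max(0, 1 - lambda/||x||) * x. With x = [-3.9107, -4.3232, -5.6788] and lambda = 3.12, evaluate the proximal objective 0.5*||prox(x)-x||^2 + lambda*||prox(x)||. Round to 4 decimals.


Step 1: Compute ||x||.
||x|| = 8.1383
Step 2: Compute scaling factor.
scale = max(0, 1 - 3.12/8.1383) = 0.6166
Step 3: prox(x) = [-2.4115, -2.6658, -3.5017]
||prox(x)|| = 5.0183
Step 4: Proximal objective.
0.5*||prox-x||^2 = 4.8672
lambda*||prox|| = 15.6571
Total = 20.5244


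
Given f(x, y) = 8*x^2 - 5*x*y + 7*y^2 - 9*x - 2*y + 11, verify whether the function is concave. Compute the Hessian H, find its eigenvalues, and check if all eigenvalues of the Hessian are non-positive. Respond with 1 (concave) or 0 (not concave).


The Hessian of f(x,y) = 8*x^2 - 5*x*y + 7*y^2 - 9*x - 2*y + 11 is:
H = [[16, -5], [-5, 14]]
Trace = 16 + 14 = 30
Determinant = 16*14 - (-5)^2 = 199
Discriminant = (30)^2 - 4*199 = 104.0
Eigenvalues: lambda_1 = 9.901, lambda_2 = 20.099
The function is not concave.

0


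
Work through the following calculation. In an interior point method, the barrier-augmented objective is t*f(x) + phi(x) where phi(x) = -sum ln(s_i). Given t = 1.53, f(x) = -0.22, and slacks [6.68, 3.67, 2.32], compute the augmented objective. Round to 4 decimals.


Step 1: Compute log-barrier.
ln values: [1.8991, 1.3002, 0.8416]
phi = -(1.8991 + 1.3002 + 0.8416) = -4.0409
Step 2: Compute augmented objective.
t*f(x) = 1.53*-0.22 = -0.3366
Total = -0.3366 - 4.0409 = -4.3775


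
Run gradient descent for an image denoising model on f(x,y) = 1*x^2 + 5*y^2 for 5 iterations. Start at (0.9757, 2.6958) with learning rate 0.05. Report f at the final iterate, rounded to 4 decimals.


Gradient descent on f(x,y) = 1*x^2 + 5*y^2.
Starting point: (0.9757, 2.6958), alpha = 0.05
Step 1: grad_x = 2*1*0.9757 = 1.9514, grad_y = 2*5*2.6958 = 26.958
  x_1 = 0.9757 - 0.05*1.9514 = 0.8781
  y_1 = 2.6958 - 0.05*26.958 = 1.3479
Step 2: grad_x = 2*1*0.8781 = 1.7563, grad_y = 2*5*1.3479 = 13.479
  x_2 = 0.8781 - 0.05*1.7563 = 0.7903
  y_2 = 1.3479 - 0.05*13.479 = 0.674
Step 3: grad_x = 2*1*0.7903 = 1.5806, grad_y = 2*5*0.674 = 6.7395
  x_3 = 0.7903 - 0.05*1.5806 = 0.7113
  y_3 = 0.674 - 0.05*6.7395 = 0.337
Step 4: grad_x = 2*1*0.7113 = 1.4226, grad_y = 2*5*0.337 = 3.3698
  x_4 = 0.7113 - 0.05*1.4226 = 0.6402
  y_4 = 0.337 - 0.05*3.3698 = 0.1685
Step 5: grad_x = 2*1*0.6402 = 1.2803, grad_y = 2*5*0.1685 = 1.6849
  x_5 = 0.6402 - 0.05*1.2803 = 0.5761
  y_5 = 0.1685 - 0.05*1.6849 = 0.0842
f(0.5761, 0.0842) = 1*0.5761^2 + 5*0.0842^2 = 0.3674


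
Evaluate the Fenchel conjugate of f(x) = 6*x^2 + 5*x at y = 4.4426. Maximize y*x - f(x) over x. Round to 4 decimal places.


f*(y) = sup_x {y*x - a*x^2 - b*x} = sup_x {(y-b)*x - a*x^2}
FOC: (y - b) - 2a*x = 0 => x* = (y - b)/(2a)
x* = (4.4426 - 5)/(2*6) = -0.0465
f*(4.4426) = (y-b)^2/(4a) = (4.4426 - 5)^2/(4*6)
= 0.3107/24 = 0.0129


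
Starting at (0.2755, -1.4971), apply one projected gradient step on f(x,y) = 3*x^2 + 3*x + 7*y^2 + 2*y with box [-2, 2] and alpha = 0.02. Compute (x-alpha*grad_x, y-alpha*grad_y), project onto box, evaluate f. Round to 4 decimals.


Step 1: Compute gradient at (0.2755, -1.4971).
grad_x = 2*3*0.2755 + 3 = 4.653
grad_y = 2*7*-1.4971 + 2 = -18.9594
Step 2: Gradient step.
x_raw = 0.2755 - 0.02*4.653 = 0.1824
y_raw = -1.4971 - 0.02*-18.9594 = -1.1179
Step 3: Project onto [-2, 2].
x_proj = clip(0.1824) = 0.1824
y_proj = clip(-1.1179) = -1.1179
Step 4: Evaluate f.
f(0.1824, -1.1179) = 7.1594


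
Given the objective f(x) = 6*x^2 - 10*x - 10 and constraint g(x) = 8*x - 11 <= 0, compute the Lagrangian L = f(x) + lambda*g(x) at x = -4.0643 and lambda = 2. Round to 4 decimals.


Step 1: Evaluate f(x).
f(-4.0643) = 6*(-4.0643)^2 - 10*(-4.0643) - 10 = 129.7542
Step 2: Evaluate g(x).
g(-4.0643) = 8*-4.0643 - 11 = -43.5144
Step 3: Compute Lagrangian.
L = 129.7542 + 2*-43.5144 = 42.7254


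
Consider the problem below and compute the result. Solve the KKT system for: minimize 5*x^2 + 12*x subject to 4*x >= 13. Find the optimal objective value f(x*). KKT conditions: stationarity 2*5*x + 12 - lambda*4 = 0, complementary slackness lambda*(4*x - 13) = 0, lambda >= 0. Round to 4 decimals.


Step 1: Try lambda = 0 (constraint inactive).
x_unc = -12/(2*5) = -1.2
Check: 4*-1.2 = -4.8 < 13 -- violated!
Step 2: Constraint must be active: 4*x = 13
x* = 13/4 = 3.25
lambda = (2*5*3.25 + 12)/4 = 11.125
Step 3: Compute optimal value.
f(x*) = 5*3.25^2 + 12*3.25 = 91.8125


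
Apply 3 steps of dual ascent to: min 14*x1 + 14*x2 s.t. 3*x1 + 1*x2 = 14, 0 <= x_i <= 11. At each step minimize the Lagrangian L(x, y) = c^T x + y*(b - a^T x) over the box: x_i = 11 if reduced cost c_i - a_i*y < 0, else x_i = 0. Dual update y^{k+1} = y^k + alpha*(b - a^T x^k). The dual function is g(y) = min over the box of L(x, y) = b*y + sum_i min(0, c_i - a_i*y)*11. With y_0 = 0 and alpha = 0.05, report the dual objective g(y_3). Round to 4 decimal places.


Dual ascent for LP: min 14*x1 + 14*x2, 3*x1 + 1*x2 = 14, 0 <= x_i <= 11
Step 1: y^k = 0.0, reduced costs: (14.0, 14.0)
  x^k = (0.0, 0.0), subgradient = b - a^T x = 14.0
  y^{k+1} = 0.0 + 0.05*14.0 = 0.7
Step 2: y^k = 0.7, reduced costs: (11.9, 13.3)
  x^k = (0.0, 0.0), subgradient = b - a^T x = 14.0
  y^{k+1} = 0.7 + 0.05*14.0 = 1.4
Step 3: y^k = 1.4, reduced costs: (9.8, 12.6)
  x^k = (0.0, 0.0), subgradient = b - a^T x = 14.0
  y^{k+1} = 1.4 + 0.05*14.0 = 2.1
Dual objective at y_3 = 2.1: reduced costs (7.7, 11.9), box minimizer x = (0.0, 0.0)
g(y_3) = b*y + (c1 - a1*y)*x1 + (c2 - a2*y)*x2 = 14*2.1 + 7.7*0.0 + 11.9*0.0 = 29.4 + 0.0 + 0.0 = 29.4


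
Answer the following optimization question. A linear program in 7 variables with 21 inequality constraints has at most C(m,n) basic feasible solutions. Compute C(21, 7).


Each vertex corresponds to some choice of n active constraints out of m, so the number of vertices is at most C(m, n) = m! / (n!(m-n)!).
m = 21, n = 7
Numerator: 21 * 20 * 19 * 18 * 17 * 16 * 15
Denominator: 7! = 5040
C(21, 7) = 116280


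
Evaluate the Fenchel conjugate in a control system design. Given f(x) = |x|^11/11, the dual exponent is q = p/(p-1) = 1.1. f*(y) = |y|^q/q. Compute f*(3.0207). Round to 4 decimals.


The conjugate exponent q satisfies 1/p + 1/q = 1.
p = 11, so q = 11/(11 - 1) = 1.1
|y|^q = 3.0207^1.1 = 3.3738
f*(3.0207) = 3.3738 / 1.1 = 3.0671


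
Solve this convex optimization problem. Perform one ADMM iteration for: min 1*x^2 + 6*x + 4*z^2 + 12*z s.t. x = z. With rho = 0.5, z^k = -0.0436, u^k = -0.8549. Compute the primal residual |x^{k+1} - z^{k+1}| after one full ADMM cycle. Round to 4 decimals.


ADMM iteration with rho = 0.5, z^k = -0.0436, u^k = -0.8549
Step 1: x-update.
Minimize 1*x^2 + 6*x + (0.5/2)*(x + 0.0436 - 0.8549)^2
FOC: (2*1 + 0.5)*x = -6 + 0.5*(-0.0436 + 0.8549)
x^{k+1} = -2.2377
Step 2: z-update.
Minimize 4*z^2 + 12*z + (0.5/2)*(-2.2377 - z - 0.8549)^2
FOC: (2*4 + 0.5)*z = -12 + 0.5*(-2.2377 - 0.8549)
z^{k+1} = -1.5937
Step 3: u-update.
u^{k+1} = -0.8549 - 2.2377 + 1.5937 = -1.499
Step 4: Primal residual = |-2.2377 + 1.5937| = 0.6441


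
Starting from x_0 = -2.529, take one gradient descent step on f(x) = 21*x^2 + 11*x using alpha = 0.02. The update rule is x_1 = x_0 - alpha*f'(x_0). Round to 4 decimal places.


We compute the gradient at x_0 and apply the update.
f'(x) = 42*x + 11
f'(-2.529) = 42*-2.529 + 11 = -95.218
x_1 = -2.529 - 0.02*-95.218 = -0.6246


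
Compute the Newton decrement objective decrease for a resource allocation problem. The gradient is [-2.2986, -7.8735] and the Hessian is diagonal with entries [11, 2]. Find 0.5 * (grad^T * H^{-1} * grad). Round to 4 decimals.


Step 1: H is diagonal, so H^(-1) * g = [-0.209, -3.9368].
Step 2: g^T H^(-1) g = sum_i g_i^2 / H_ii
  = (-2.2986)^2/11 + (-7.8735)^2/2
  = 0.4803 + 30.996 = 31.4763
Step 3: Objective decrease = 0.5 * g^T H^(-1) g = 15.7382


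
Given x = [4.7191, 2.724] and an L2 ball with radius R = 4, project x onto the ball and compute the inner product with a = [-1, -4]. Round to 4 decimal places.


Step 1: Compute ||x|| (intermediates to 6 decimals).
||x|| = sqrt(4.7191^2 + 2.724^2) = 5.448861
Step 2: Project.
Since ||x|| > R, scale = R/||x|| = 4/5.448861 = 0.734098, proj(x) = scale * x
proj(x) = [3.464282, 1.999683]
Step 3: Dot product.
a^T * proj(x) = -1*3.464282 - 4*1.999683 = -11.463


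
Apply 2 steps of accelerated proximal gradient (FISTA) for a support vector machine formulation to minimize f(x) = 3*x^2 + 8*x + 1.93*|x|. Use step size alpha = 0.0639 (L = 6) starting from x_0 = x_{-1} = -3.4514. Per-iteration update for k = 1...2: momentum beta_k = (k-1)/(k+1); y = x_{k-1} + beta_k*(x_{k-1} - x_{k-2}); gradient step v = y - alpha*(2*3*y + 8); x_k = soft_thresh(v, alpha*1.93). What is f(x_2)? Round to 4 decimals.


FISTA on f(x) = 3*x^2 + 8*x + 1.93*|x|
L = 6, alpha = 0.0639
Iteration 1: beta = 0.0, y = -3.4514 + 0.0*(-3.4514 + 3.4514) = -3.4514
  grad(y) = -12.7084, v = y - alpha*grad = -2.6393
  prox(v) = soft_thresh(-2.6393, 0.1233) = -2.516
Iteration 2: beta = 0.3333, y = -2.516 + 0.3333*(-2.516 + 3.4514) = -2.2042
  grad(y) = -5.2252, v = y - alpha*grad = -1.8703
  prox(v) = soft_thresh(-1.8703, 0.1233) = -1.747
f(x_2) = 3*(-1.747)^2 + 8*(-1.747) + 1.93*|-1.747| = -1.4483


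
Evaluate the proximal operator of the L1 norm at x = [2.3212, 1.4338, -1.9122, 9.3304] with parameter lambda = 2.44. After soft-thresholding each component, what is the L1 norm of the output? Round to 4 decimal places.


Soft-thresholding with lambda = 2.44:
prox(2.3212) = sign(2.3212)*max(|2.3212| - 2.44, 0) = 0.0
prox(1.4338) = sign(1.4338)*max(|1.4338| - 2.44, 0) = 0.0
prox(-1.9122) = sign(-1.9122)*max(|-1.9122| - 2.44, 0) = 0.0
prox(9.3304) = sign(9.3304)*max(|9.3304| - 2.44, 0) = 6.8904
prox(x) = [0.0, 0.0, 0.0, 6.8904]
||prox(x)||_1 = 0.0 + 0.0 + 0.0 + 6.8904 = 6.8904


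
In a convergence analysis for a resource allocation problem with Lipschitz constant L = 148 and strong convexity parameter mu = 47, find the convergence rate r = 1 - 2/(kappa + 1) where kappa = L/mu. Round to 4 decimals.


Step 1: Compute the condition number.
kappa = L/mu = 148/47 = 3.1489
Step 2: Compute the convergence rate.
r = 1 - 2/(kappa + 1) = 1 - 2*mu/(L + mu) = (L - mu)/(L + mu) = 101/195 = 0.5179


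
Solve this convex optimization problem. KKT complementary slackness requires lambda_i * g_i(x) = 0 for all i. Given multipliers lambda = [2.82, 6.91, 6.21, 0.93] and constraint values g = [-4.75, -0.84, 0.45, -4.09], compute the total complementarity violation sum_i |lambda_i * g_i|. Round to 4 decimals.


KKT complementary slackness check:
lambda_1 * g_1 = 2.82 * -4.75 = -13.395
lambda_2 * g_2 = 6.91 * -0.84 = -5.8044
lambda_3 * g_3 = 6.21 * 0.45 = 2.7945
lambda_4 * g_4 = 0.93 * -4.09 = -3.8037
Total violation = 13.395 + 5.8044 + 2.7945 + 3.8037 = 25.7976


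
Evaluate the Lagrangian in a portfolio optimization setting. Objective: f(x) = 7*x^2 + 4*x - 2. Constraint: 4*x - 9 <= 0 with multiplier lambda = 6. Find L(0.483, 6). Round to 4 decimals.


Step 1: Evaluate f(x).
f(0.483) = 7*0.483^2 + 4*0.483 - 2 = 1.565
Step 2: Evaluate g(x).
g(0.483) = 4*0.483 - 9 = -7.068
Step 3: Compute Lagrangian.
L = 1.565 + 6*-7.068 = -40.843


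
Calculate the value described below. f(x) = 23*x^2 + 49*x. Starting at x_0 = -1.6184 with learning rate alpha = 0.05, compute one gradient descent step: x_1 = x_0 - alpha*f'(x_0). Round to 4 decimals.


We compute the gradient at x_0 and apply the update.
f'(x) = 46*x + 49
f'(-1.6184) = 46*-1.6184 + 49 = -25.4464
x_1 = -1.6184 - 0.05*-25.4464 = -0.3461


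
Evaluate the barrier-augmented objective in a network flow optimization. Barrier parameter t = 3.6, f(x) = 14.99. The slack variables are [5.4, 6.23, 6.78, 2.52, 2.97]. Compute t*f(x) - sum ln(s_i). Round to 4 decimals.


Step 1: Compute log-barrier.
ln values: [1.6864, 1.8294, 1.914, 0.9243, 1.0886]
phi = -(1.6864 + 1.8294 + 1.914 + 0.9243 + 1.0886) = -7.4426
Step 2: Compute augmented objective.
t*f(x) = 3.6*14.99 = 53.964
Total = 53.964 - 7.4426 = 46.5214


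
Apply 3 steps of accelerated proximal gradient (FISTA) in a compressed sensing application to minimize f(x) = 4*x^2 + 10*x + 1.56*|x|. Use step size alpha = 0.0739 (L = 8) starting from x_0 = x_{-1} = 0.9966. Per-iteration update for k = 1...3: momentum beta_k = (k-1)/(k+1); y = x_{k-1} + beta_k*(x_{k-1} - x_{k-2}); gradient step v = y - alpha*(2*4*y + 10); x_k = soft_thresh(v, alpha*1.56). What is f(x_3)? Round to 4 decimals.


FISTA on f(x) = 4*x^2 + 10*x + 1.56*|x|
L = 8, alpha = 0.0739
Iteration 1: beta = 0.0, y = 0.9966 + 0.0*(0.9966 - 0.9966) = 0.9966
  grad(y) = 17.9728, v = y - alpha*grad = -0.3316
  prox(v) = soft_thresh(-0.3316, 0.1153) = -0.2163
Iteration 2: beta = 0.3333, y = -0.2163 + 0.3333*(-0.2163 - 0.9966) = -0.6206
  grad(y) = 5.0351, v = y - alpha*grad = -0.9927
  prox(v) = soft_thresh(-0.9927, 0.1153) = -0.8774
Iteration 3: beta = 0.5, y = -0.8774 + 0.5*(-0.8774 + 0.2163) = -1.208
  grad(y) = 0.3362, v = y - alpha*grad = -1.2328
  prox(v) = soft_thresh(-1.2328, 0.1153) = -1.1175
f(x_3) = 4*(-1.1175)^2 + 10*(-1.1175) + 1.56*|-1.1175| = -4.4365


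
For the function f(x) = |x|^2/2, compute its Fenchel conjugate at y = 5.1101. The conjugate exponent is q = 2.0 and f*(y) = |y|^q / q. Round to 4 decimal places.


The conjugate exponent q satisfies 1/p + 1/q = 1.
p = 2, so q = 2/(2 - 1) = 2.0
|y|^q = 5.1101^2.0 = 26.1131
f*(5.1101) = 26.1131 / 2.0 = 13.0566


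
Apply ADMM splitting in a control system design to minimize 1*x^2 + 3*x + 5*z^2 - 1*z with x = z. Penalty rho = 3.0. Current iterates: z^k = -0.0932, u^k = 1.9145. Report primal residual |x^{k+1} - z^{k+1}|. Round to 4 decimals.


ADMM iteration with rho = 3.0, z^k = -0.0932, u^k = 1.9145
Step 1: x-update.
Minimize 1*x^2 + 3*x + (3.0/2)*(x + 0.0932 + 1.9145)^2
FOC: (2*1 + 3.0)*x = -3 + 3.0*(-0.0932 - 1.9145)
x^{k+1} = -1.8046
Step 2: z-update.
Minimize 5*z^2 - 1*z + (3.0/2)*(-1.8046 - z + 1.9145)^2
FOC: (2*5 + 3.0)*z = 1 + 3.0*(-1.8046 + 1.9145)
z^{k+1} = 0.1023
Step 3: u-update.
u^{k+1} = 1.9145 - 1.8046 - 0.1023 = 0.0076
Step 4: Primal residual = |-1.8046 - 0.1023| = 1.9069


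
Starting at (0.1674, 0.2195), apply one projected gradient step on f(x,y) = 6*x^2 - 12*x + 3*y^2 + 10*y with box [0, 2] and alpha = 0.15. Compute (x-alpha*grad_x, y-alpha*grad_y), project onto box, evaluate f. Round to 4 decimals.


Step 1: Compute gradient at (0.1674, 0.2195).
grad_x = 2*6*0.1674 - 12 = -9.9912
grad_y = 2*3*0.2195 + 10 = 11.317
Step 2: Gradient step.
x_raw = 0.1674 - 0.15*-9.9912 = 1.6661
y_raw = 0.2195 - 0.15*11.317 = -1.4781
Step 3: Project onto [0, 2].
x_proj = clip(1.6661) = 1.6661
y_proj = clip(-1.4781) = 0.0
Step 4: Evaluate f.
f(1.6661, 0.0) = -3.338


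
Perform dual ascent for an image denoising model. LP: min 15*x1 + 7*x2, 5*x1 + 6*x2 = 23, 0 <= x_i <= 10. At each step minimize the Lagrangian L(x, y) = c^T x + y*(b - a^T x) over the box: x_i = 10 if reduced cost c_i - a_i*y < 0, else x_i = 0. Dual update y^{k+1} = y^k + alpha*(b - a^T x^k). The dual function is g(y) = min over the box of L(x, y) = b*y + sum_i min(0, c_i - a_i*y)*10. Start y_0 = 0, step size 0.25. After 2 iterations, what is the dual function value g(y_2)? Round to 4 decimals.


Dual ascent for LP: min 15*x1 + 7*x2, 5*x1 + 6*x2 = 23, 0 <= x_i <= 10
Step 1: y^k = 0.0, reduced costs: (15.0, 7.0)
  x^k = (0.0, 0.0), subgradient = b - a^T x = 23.0
  y^{k+1} = 0.0 + 0.25*23.0 = 5.75
Step 2: y^k = 5.75, reduced costs: (-13.75, -27.5)
  x^k = (10.0, 10.0), subgradient = b - a^T x = -87.0
  y^{k+1} = 5.75 + 0.25*-87.0 = -16.0
Dual objective at y_2 = -16.0: reduced costs (95.0, 103.0), box minimizer x = (0.0, 0.0)
g(y_2) = b*y + (c1 - a1*y)*x1 + (c2 - a2*y)*x2 = 23*(-16.0) + 95.0*0.0 + 103.0*0.0 = -368.0 + 0.0 + 0.0 = -368.0
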